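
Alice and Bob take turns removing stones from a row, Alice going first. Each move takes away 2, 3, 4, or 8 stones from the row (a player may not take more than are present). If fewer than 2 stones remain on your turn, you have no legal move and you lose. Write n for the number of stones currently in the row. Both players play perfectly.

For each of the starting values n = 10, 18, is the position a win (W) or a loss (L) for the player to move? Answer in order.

Positions with no move are L. A position that does have a move is losing for the player to move precisely when every available move leads to a winning position for the opponent. Fill in the labels:
n=0: no move → L
n=1: no move → L
n=2: can move to 0, which is L ⇒ W
n=3: can move to 1, which is L ⇒ W
n=4: can move to 1, which is L ⇒ W
n=5: can move to 1, which is L ⇒ W
n=6: moves to 4(W), 3(W), 2(W); every one is W ⇒ L
n=7: moves to 5(W), 4(W), 3(W); every one is W ⇒ L
n=8: can move to 6, which is L ⇒ W
n=9: can move to 7, which is L ⇒ W
n=10: can move to 7, which is L ⇒ W
n=11: can move to 7, which is L ⇒ W
n=12: moves to 10(W), 9(W), 8(W), 4(W); every one is W ⇒ L
n=13: moves to 11(W), 10(W), 9(W), 5(W); every one is W ⇒ L
n=14: can move to 12, which is L ⇒ W
n=15: can move to 13, which is L ⇒ W
n=16: can move to 13, which is L ⇒ W
n=17: can move to 13, which is L ⇒ W
n=18: moves to 16(W), 15(W), 14(W), 10(W); every one is W ⇒ L

10: W, 18: L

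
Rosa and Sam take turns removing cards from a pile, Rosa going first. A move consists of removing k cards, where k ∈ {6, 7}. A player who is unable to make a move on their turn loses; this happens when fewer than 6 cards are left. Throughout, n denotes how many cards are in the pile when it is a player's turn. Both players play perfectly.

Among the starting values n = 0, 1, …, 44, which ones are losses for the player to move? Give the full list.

Label each position W (a win for the player to move) or L (a loss). A position with no legal move is L; any other position is W exactly when some move reaches an L, and L when every move reaches a W.
n=0: no move → L
n=1: no move → L
n=2: no move → L
n=3: no move → L
n=4: no move → L
n=5: no move → L
n=6: can move to 0, which is L ⇒ W
n=7: can move to 1, which is L ⇒ W
n=8: can move to 2, which is L ⇒ W
n=9: can move to 3, which is L ⇒ W
n=10: can move to 4, which is L ⇒ W
n=11: can move to 5, which is L ⇒ W
n=12: can move to 5, which is L ⇒ W
n=13: moves to 7(W), 6(W); every one is W ⇒ L
n=14: moves to 8(W), 7(W); every one is W ⇒ L
n=15: moves to 9(W), 8(W); every one is W ⇒ L
n=16: moves to 10(W), 9(W); every one is W ⇒ L
n=17: moves to 11(W), 10(W); every one is W ⇒ L
n=18: moves to 12(W), 11(W); every one is W ⇒ L
n=19: can move to 13, which is L ⇒ W
n=20: can move to 14, which is L ⇒ W
n=21: can move to 15, which is L ⇒ W
n=22: can move to 16, which is L ⇒ W
n=23: can move to 17, which is L ⇒ W
n=24: can move to 18, which is L ⇒ W
n=25: can move to 18, which is L ⇒ W
n=26: moves to 20(W), 19(W); every one is W ⇒ L
n=27: moves to 21(W), 20(W); every one is W ⇒ L
n=28: moves to 22(W), 21(W); every one is W ⇒ L
n=29: moves to 23(W), 22(W); every one is W ⇒ L
n=30: moves to 24(W), 23(W); every one is W ⇒ L
n=31: moves to 25(W), 24(W); every one is W ⇒ L
n=32: can move to 26, which is L ⇒ W
n=33: can move to 27, which is L ⇒ W
n=34: can move to 28, which is L ⇒ W
n=35: can move to 29, which is L ⇒ W
n=36: can move to 30, which is L ⇒ W
n=37: can move to 31, which is L ⇒ W
n=38: can move to 31, which is L ⇒ W
n=39: moves to 33(W), 32(W); every one is W ⇒ L
n=40: moves to 34(W), 33(W); every one is W ⇒ L
n=41: moves to 35(W), 34(W); every one is W ⇒ L
n=42: moves to 36(W), 35(W); every one is W ⇒ L
n=43: moves to 37(W), 36(W); every one is W ⇒ L
n=44: moves to 38(W), 37(W); every one is W ⇒ L
The losing starting values of n are exactly the entries labelled L in this table (24 of them).

0, 1, 2, 3, 4, 5, 13, 14, 15, 16, 17, 18, 26, 27, 28, 29, 30, 31, 39, 40, 41, 42, 43, 44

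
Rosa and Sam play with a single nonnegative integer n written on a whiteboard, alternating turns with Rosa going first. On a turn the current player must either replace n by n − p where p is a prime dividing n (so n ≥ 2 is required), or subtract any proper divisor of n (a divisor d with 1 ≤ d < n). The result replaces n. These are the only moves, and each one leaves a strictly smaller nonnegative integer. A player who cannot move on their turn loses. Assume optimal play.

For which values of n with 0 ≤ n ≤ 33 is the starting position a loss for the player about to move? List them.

Work bottom-up. With no move the player to move loses. Otherwise the position is W if at least one move leads to an L position for the opponent, and L if every move leads to a W.
n=0: no move → L
n=1: no move → L
n=2: can move to 0, which is L ⇒ W
n=3: can move to 0, which is L ⇒ W
n=4: moves to 2(W), 3(W); every one is W ⇒ L
n=5: can move to 0, which is L ⇒ W
n=6: can move to 4, which is L ⇒ W
n=7: can move to 0, which is L ⇒ W
n=8: can move to 4, which is L ⇒ W
n=9: moves to 6(W), 8(W); every one is W ⇒ L
n=10: can move to 9, which is L ⇒ W
n=11: can move to 0, which is L ⇒ W
n=12: can move to 9, which is L ⇒ W
n=13: can move to 0, which is L ⇒ W
n=14: moves to 7(W), 12(W), 13(W); every one is W ⇒ L
n=15: can move to 14, which is L ⇒ W
n=16: can move to 14, which is L ⇒ W
n=17: can move to 0, which is L ⇒ W
n=18: can move to 9, which is L ⇒ W
n=19: can move to 0, which is L ⇒ W
n=20: moves to 10(W), 15(W), 16(W), 18(W), 19(W); every one is W ⇒ L
n=21: can move to 14, which is L ⇒ W
n=22: can move to 20, which is L ⇒ W
n=23: can move to 0, which is L ⇒ W
n=24: can move to 20, which is L ⇒ W
n=25: can move to 20, which is L ⇒ W
n=26: moves to 13(W), 24(W), 25(W); every one is W ⇒ L
n=27: can move to 26, which is L ⇒ W
n=28: can move to 14, which is L ⇒ W
n=29: can move to 0, which is L ⇒ W
n=30: can move to 20, which is L ⇒ W
n=31: can move to 0, which is L ⇒ W
n=32: moves to 16(W), 24(W), 28(W), 30(W), 31(W); every one is W ⇒ L
n=33: can move to 32, which is L ⇒ W
The losing starting values of n are exactly the entries labelled L in this table (8 of them).

0, 1, 4, 9, 14, 20, 26, 32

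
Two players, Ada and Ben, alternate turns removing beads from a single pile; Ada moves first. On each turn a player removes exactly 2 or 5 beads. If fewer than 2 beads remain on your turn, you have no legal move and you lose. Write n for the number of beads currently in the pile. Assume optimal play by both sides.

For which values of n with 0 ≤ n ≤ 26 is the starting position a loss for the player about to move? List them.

Use the standard recursion: the mover loses at a terminal position; elsewhere, the mover wins exactly when some move hands the opponent an L position.
n=0: no move → L
n=1: no move → L
n=2: reaches L-position 0 → W
n=3: reaches L-position 1 → W
n=4: only reaches 2(W), which is W → L
n=5: reaches L-position 0 → W
n=6: reaches L-position 4 → W
n=7: only reaches 5(W), 2(W), all W → L
n=8: only reaches 6(W), 3(W), all W → L
n=9: reaches L-position 7 → W
n=10: reaches L-position 8 → W
n=11: only reaches 9(W), 6(W), all W → L
n=12: reaches L-position 7 → W
n=13: reaches L-position 11 → W
n=14: only reaches 12(W), 9(W), all W → L
n=15: only reaches 13(W), 10(W), all W → L
n=16: reaches L-position 14 → W
n=17: reaches L-position 15 → W
n=18: only reaches 16(W), 13(W), all W → L
n=19: reaches L-position 14 → W
n=20: reaches L-position 18 → W
n=21: only reaches 19(W), 16(W), all W → L
n=22: only reaches 20(W), 17(W), all W → L
n=23: reaches L-position 21 → W
n=24: reaches L-position 22 → W
n=25: only reaches 23(W), 20(W), all W → L
n=26: reaches L-position 21 → W
Reading off the rows marked L gives the requested list; there are 12 such values of n.

0, 1, 4, 7, 8, 11, 14, 15, 18, 21, 22, 25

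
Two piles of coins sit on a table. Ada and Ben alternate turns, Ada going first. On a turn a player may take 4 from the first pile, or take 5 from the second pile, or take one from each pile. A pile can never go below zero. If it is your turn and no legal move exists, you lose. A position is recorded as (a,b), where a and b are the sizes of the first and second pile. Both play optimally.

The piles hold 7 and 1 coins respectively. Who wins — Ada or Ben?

Ben wins.

Use the standard recursion: the mover loses at a terminal position; elsewhere, the mover wins exactly when some move hands the opponent an L position.
No move ever increases a pile, so every position that can arise here has a ≤ 7 and b ≤ 1; it is enough to label the cells with 0 ≤ a ≤ 7 and 0 ≤ b ≤ 1.
Every move lowers a or b (never raises either), so fill the grid row by row in increasing a, and left to right within a row: each cell's successors are then already labelled.
      b=0  b=1
a=0:    L    L
a=1:    L    W
a=2:    L    W
a=3:    L    W
a=4:    W    W
a=5:    W    L
a=6:    W    L
a=7:    W    L
Cells with no legal move (terminal, hence L): (0,0), (0,1), (1,0), (2,0), (3,0).
The remaining L cells, each justified by listing all of its moves:
(5,1): moves to (1,1)(W), (4,0)(W); every one is W ⇒ L
(6,1): moves to (2,1)(W), (5,0)(W); every one is W ⇒ L
(7,1): moves to (3,1)(W), (6,0)(W); every one is W ⇒ L
Every other cell has at least one move into one of the L cells above, so it is W.
The starting position (7,1) is L: whatever Ada does, the opponent receives a W position.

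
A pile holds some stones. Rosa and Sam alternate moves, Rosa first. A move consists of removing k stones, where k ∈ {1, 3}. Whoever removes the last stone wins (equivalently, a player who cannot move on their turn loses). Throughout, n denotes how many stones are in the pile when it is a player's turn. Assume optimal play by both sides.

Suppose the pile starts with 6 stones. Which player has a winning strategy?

Compute win/loss labels from the base case upward. A position with no move is L. Any other position is W if it can reach an L in one move, else L.
n=0: no move → L
n=1: →0(L), so W
n=2: →1(W) only, which is W, so L
n=3: →2(L), so W
n=4: →3(W), 1(W) — all W, so L
n=5: →4(L), so W
n=6: →5(W), 3(W) — all W, so L
The starting position 6 is L: whatever Rosa does, the opponent receives a W position.

Sam wins.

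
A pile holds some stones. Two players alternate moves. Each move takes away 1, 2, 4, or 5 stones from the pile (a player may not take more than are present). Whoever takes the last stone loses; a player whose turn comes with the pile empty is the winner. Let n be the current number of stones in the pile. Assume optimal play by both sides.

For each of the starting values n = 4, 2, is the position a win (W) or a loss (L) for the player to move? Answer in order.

4: L, 2: W

Classify positions by backward induction: terminal positions (no move available) are W. From any other position, the mover wins iff some move reaches an L.
n=0: no move; the opponent has just taken the last stone and therefore loses → W
n=1: L (sole option 0(W) is W)
n=2: W (go to 1, an L position)
n=3: W (go to 1, an L position)
n=4: L (options 3(W), 2(W), 0(W) are all W)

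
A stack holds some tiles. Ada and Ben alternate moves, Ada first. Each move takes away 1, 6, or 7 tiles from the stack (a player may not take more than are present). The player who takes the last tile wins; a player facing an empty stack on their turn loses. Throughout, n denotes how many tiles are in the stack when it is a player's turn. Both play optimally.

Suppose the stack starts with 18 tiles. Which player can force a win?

Ada wins.

Label each position W (a win for the player to move) or L (a loss). A position with no legal move is L; any other position is W exactly when some move reaches an L, and L when every move reaches a W.
n=0: no move → L
n=1: W (go to 0, an L position)
n=2: L (sole option 1(W) is W)
n=3: W (go to 2, an L position)
n=4: L (sole option 3(W) is W)
n=5: W (go to 4, an L position)
n=6: W (go to 0, an L position)
n=7: W (go to 0, an L position)
n=8: W (go to 2, an L position)
n=9: W (go to 2, an L position)
n=10: W (go to 4, an L position)
n=11: W (go to 4, an L position)
n=12: L (options 11(W), 6(W), 5(W) are all W)
n=13: W (go to 12, an L position)
n=14: L (options 13(W), 8(W), 7(W) are all W)
n=15: W (go to 14, an L position)
n=16: L (options 15(W), 10(W), 9(W) are all W)
n=17: W (go to 16, an L position)
n=18: W (go to 12, an L position)
From 18 Ada can remove 6, leaving 12, reaching an L position.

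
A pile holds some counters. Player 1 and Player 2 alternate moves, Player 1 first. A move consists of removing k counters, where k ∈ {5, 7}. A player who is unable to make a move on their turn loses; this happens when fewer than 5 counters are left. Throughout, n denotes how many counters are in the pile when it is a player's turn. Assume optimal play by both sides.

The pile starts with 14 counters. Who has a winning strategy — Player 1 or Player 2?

Label each position W (a win for the player to move) or L (a loss). A position with no legal move is L; any other position is W exactly when some move reaches an L, and L when every move reaches a W.
n=0: no move → L
n=1: no move → L
n=2: no move → L
n=3: no move → L
n=4: no move → L
n=5: reaches L-position 0 → W
n=6: reaches L-position 1 → W
n=7: reaches L-position 2 → W
n=8: reaches L-position 3 → W
n=9: reaches L-position 4 → W
n=10: reaches L-position 3 → W
n=11: reaches L-position 4 → W
n=12: only reaches 7(W), 5(W), all W → L
n=13: only reaches 8(W), 6(W), all W → L
n=14: only reaches 9(W), 7(W), all W → L
Every move from 14 reaches a W position, so the mover loses.

Player 2 wins.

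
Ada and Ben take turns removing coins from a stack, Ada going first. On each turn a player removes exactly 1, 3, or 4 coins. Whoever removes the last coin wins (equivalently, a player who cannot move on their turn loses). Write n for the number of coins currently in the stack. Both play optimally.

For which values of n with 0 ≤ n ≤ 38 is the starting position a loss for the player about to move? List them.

Label each position W (a win for the player to move) or L (a loss). A position with no legal move is L; any other position is W exactly when some move reaches an L, and L when every move reaches a W.
n=0: no move → L
n=1: can move to 0, which is L ⇒ W
n=2: the only move is to 1(W), a W ⇒ L
n=3: can move to 2, which is L ⇒ W
n=4: can move to 0, which is L ⇒ W
n=5: can move to 2, which is L ⇒ W
n=6: can move to 2, which is L ⇒ W
n=7: moves to 6(W), 4(W), 3(W); every one is W ⇒ L
n=8: can move to 7, which is L ⇒ W
n=9: moves to 8(W), 6(W), 5(W); every one is W ⇒ L
n=10: can move to 9, which is L ⇒ W
n=11: can move to 7, which is L ⇒ W
n=12: can move to 9, which is L ⇒ W
n=13: can move to 9, which is L ⇒ W
n=14: moves to 13(W), 11(W), 10(W); every one is W ⇒ L
n=15: can move to 14, which is L ⇒ W
n=16: moves to 15(W), 13(W), 12(W); every one is W ⇒ L
n=17: can move to 16, which is L ⇒ W
n=18: can move to 14, which is L ⇒ W
n=19: can move to 16, which is L ⇒ W
n=20: can move to 16, which is L ⇒ W
n=21: moves to 20(W), 18(W), 17(W); every one is W ⇒ L
n=22: can move to 21, which is L ⇒ W
n=23: moves to 22(W), 20(W), 19(W); every one is W ⇒ L
n=24: can move to 23, which is L ⇒ W
n=25: can move to 21, which is L ⇒ W
n=26: can move to 23, which is L ⇒ W
n=27: can move to 23, which is L ⇒ W
n=28: moves to 27(W), 25(W), 24(W); every one is W ⇒ L
n=29: can move to 28, which is L ⇒ W
n=30: moves to 29(W), 27(W), 26(W); every one is W ⇒ L
n=31: can move to 30, which is L ⇒ W
n=32: can move to 28, which is L ⇒ W
n=33: can move to 30, which is L ⇒ W
n=34: can move to 30, which is L ⇒ W
n=35: moves to 34(W), 32(W), 31(W); every one is W ⇒ L
n=36: can move to 35, which is L ⇒ W
n=37: moves to 36(W), 34(W), 33(W); every one is W ⇒ L
n=38: can move to 37, which is L ⇒ W
The losing starting values of n are exactly the entries labelled L in this table (12 of them).

0, 2, 7, 9, 14, 16, 21, 23, 28, 30, 35, 37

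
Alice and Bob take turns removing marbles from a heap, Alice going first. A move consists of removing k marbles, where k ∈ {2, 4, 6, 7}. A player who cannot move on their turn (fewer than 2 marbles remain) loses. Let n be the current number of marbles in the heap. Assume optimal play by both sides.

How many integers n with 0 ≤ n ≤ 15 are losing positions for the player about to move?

4

Classify positions by backward induction: terminal positions (no move available) are L. From any other position, the mover wins iff some move reaches an L.
n=0: no move → L
n=1: no move → L
n=2: →0(L), so W
n=3: →1(L), so W
n=4: →0(L), so W
n=5: →1(L), so W
n=6: →0(L), so W
n=7: →1(L), so W
n=8: →1(L), so W
n=9: →7(W), 5(W), 3(W), 2(W) — all W, so L
n=10: →8(W), 6(W), 4(W), 3(W) — all W, so L
n=11: →9(L), so W
n=12: →10(L), so W
n=13: →9(L), so W
n=14: →10(L), so W
n=15: →9(L), so W
L entries with 0 ≤ n ≤ 15: n = 0, 1, 9, 10; that makes 4.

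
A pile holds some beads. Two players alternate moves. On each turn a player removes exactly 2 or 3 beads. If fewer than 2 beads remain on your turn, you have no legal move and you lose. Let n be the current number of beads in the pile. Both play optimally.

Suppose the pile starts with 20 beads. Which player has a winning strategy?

Positions with no move are L. A position that does have a move is losing for the player to move precisely when every available move leads to a winning position for the opponent. Fill in the labels:
n=0: no move → L
n=1: no move → L
n=2: reaches L-position 0 → W
n=3: reaches L-position 1 → W
n=4: reaches L-position 1 → W
n=5: only reaches 3(W), 2(W), all W → L
n=6: only reaches 4(W), 3(W), all W → L
n=7: reaches L-position 5 → W
n=8: reaches L-position 6 → W
n=9: reaches L-position 6 → W
n=10: only reaches 8(W), 7(W), all W → L
n=11: only reaches 9(W), 8(W), all W → L
n=12: reaches L-position 10 → W
n=13: reaches L-position 11 → W
n=14: reaches L-position 11 → W
n=15: only reaches 13(W), 12(W), all W → L
n=16: only reaches 14(W), 13(W), all W → L
n=17: reaches L-position 15 → W
n=18: reaches L-position 16 → W
n=19: reaches L-position 16 → W
n=20: only reaches 18(W), 17(W), all W → L
Every move from 20 reaches a W position, so the mover loses.

The second player wins.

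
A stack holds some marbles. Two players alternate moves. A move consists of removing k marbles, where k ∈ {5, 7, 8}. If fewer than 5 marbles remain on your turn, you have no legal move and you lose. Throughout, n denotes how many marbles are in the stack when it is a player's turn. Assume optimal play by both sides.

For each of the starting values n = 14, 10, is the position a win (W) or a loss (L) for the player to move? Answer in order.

14: L, 10: W

Work bottom-up. With no move the player to move loses. Otherwise the position is W if at least one move leads to an L position for the opponent, and L if every move leads to a W.
n=0: no move → L
n=1: no move → L
n=2: no move → L
n=3: no move → L
n=4: no move → L
n=5: can move to 0, which is L ⇒ W
n=6: can move to 1, which is L ⇒ W
n=7: can move to 2, which is L ⇒ W
n=8: can move to 3, which is L ⇒ W
n=9: can move to 4, which is L ⇒ W
n=10: can move to 3, which is L ⇒ W
n=11: can move to 4, which is L ⇒ W
n=12: can move to 4, which is L ⇒ W
n=13: moves to 8(W), 6(W), 5(W); every one is W ⇒ L
n=14: moves to 9(W), 7(W), 6(W); every one is W ⇒ L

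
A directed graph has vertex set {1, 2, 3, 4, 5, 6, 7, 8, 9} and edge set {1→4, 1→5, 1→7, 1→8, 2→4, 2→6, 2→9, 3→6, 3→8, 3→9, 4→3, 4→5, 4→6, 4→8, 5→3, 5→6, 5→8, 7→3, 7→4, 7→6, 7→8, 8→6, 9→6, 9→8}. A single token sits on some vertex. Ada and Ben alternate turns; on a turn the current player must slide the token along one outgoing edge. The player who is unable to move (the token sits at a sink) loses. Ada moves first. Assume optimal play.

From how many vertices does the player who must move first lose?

2

Work bottom-up. With no move the player to move loses. Otherwise the position is W if at least one move leads to an L position for the opponent, and L if every move leads to a W.
Every edge goes from a vertex to one that appears earlier in the order 6, 8, 9, 3, 5, 4, 7, 2, 1, so processing vertices in that order labels each vertex after all of its successors.
6: no outgoing edge → L
8: →6(L), so W
9: →6(L), so W
3: →6(L), so W
5: →6(L), so W
4: →6(L), so W
7: →6(L), so W
2: →6(L), so W
1: →7(W), 4(W), 5(W), 8(W) — all W, so L
The L vertices are 1, 6; that is 2 in all.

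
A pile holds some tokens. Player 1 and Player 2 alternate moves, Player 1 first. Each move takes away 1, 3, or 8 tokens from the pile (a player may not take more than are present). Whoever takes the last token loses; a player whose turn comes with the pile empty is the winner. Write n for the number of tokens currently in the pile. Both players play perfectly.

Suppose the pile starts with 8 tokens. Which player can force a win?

Player 1 wins.

Use the standard recursion: the mover wins at a terminal position; elsewhere, the mover wins exactly when some move hands the opponent an L position.
n=0: no move; the opponent has just taken the last token and therefore loses → W
n=1: the only move is to 0(W), a W ⇒ L
n=2: can move to 1, which is L ⇒ W
n=3: moves to 2(W), 0(W); every one is W ⇒ L
n=4: can move to 3, which is L ⇒ W
n=5: moves to 4(W), 2(W); every one is W ⇒ L
n=6: can move to 5, which is L ⇒ W
n=7: moves to 6(W), 4(W); every one is W ⇒ L
n=8: can move to 7, which is L ⇒ W
From 8 Player 1 can remove 1, leaving 7, reaching an L position.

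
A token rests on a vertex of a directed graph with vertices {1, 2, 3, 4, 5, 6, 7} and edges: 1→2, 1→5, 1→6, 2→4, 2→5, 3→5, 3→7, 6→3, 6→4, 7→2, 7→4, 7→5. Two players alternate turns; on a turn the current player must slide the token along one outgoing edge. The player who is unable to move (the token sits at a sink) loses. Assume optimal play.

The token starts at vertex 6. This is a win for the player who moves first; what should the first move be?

Move to 4.

Positions with no move are L. A position that does have a move is losing for the player to move precisely when every available move leads to a winning position for the opponent. Fill in the labels:
Every edge goes from a vertex to one that appears earlier in the order 4, 5, 2, 7, 3, 6, 1, so processing vertices in that order labels each vertex after all of its successors.
4: no outgoing edge → L
5: no outgoing edge → L
2: W (go to 5, an L position)
7: W (go to 5, an L position)
3: W (go to 5, an L position)
6: W (go to 4, an L position)
1: W (go to 5, an L position)
From 6, the L positions reachable in one move are: 4.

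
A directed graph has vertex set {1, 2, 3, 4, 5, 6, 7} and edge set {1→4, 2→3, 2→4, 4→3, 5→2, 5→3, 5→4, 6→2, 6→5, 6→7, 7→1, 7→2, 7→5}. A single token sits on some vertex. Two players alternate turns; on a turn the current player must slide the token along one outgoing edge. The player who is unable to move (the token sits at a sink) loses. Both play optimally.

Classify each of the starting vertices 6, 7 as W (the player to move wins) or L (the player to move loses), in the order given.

6: L, 7: W

Label each position W (a win for the player to move) or L (a loss). A position with no legal move is L; any other position is W exactly when some move reaches an L, and L when every move reaches a W.
Every edge goes from a vertex to one that appears earlier in the order 3, 4, 2, 1, 5, 7, 6, so processing vertices in that order labels each vertex after all of its successors.
3: no outgoing edge → L
4: can move to 3, which is L ⇒ W
2: can move to 3, which is L ⇒ W
1: the only move is to 4(W), a W ⇒ L
5: can move to 3, which is L ⇒ W
7: can move to 1, which is L ⇒ W
6: moves to 7(W), 5(W), 2(W); every one is W ⇒ L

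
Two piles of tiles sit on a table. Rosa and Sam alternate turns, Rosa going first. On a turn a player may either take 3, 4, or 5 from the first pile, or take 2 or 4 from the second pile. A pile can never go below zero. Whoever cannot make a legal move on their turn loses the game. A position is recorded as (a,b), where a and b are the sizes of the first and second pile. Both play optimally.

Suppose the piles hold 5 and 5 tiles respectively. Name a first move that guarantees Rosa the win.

Move to (5,3).

Label each position W (a win for the player to move) or L (a loss). A position with no legal move is L; any other position is W exactly when some move reaches an L, and L when every move reaches a W.
No move ever increases a pile, so every position that can arise here has a ≤ 5 and b ≤ 5; it is enough to label the cells with 0 ≤ a ≤ 5 and 0 ≤ b ≤ 5.
Every move lowers a or b (never raises either), so fill the grid row by row in increasing a, and left to right within a row: each cell's successors are then already labelled.
      b=0  b=1  b=2  b=3  b=4  b=5
a=0:    L    L    W    W    W    W
a=1:    L    L    W    W    W    W
a=2:    L    L    W    W    W    W
a=3:    W    W    L    L    W    W
a=4:    W    W    L    L    W    W
a=5:    W    W    L    L    W    W
Cells with no legal move (terminal, hence L): (0,0), (0,1), (1,0), (1,1), (2,0), (2,1).
The remaining L cells, each justified by listing all of its moves:
(3,2): →(0,2)(W), (3,0)(W) — all W, so L
(3,3): →(0,3)(W), (3,1)(W) — all W, so L
(4,2): →(1,2)(W), (0,2)(W), (4,0)(W) — all W, so L
(4,3): →(1,3)(W), (0,3)(W), (4,1)(W) — all W, so L
(5,2): →(2,2)(W), (1,2)(W), (0,2)(W), (5,0)(W) — all W, so L
(5,3): →(2,3)(W), (1,3)(W), (0,3)(W), (5,1)(W) — all W, so L
Every other cell has at least one move into one of the L cells above, so it is W.
From (5,5), the L positions reachable in one move are: (5,3).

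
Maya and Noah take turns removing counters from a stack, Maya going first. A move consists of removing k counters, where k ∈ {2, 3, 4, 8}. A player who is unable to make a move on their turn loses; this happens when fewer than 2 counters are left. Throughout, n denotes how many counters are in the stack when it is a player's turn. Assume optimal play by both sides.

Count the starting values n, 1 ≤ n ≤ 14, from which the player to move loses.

5

Positions with no move are L. A position that does have a move is losing for the player to move precisely when every available move leads to a winning position for the opponent. Fill in the labels:
n=0: no move → L
n=1: no move → L
n=2: reaches L-position 0 → W
n=3: reaches L-position 1 → W
n=4: reaches L-position 1 → W
n=5: reaches L-position 1 → W
n=6: only reaches 4(W), 3(W), 2(W), all W → L
n=7: only reaches 5(W), 4(W), 3(W), all W → L
n=8: reaches L-position 6 → W
n=9: reaches L-position 7 → W
n=10: reaches L-position 7 → W
n=11: reaches L-position 7 → W
n=12: only reaches 10(W), 9(W), 8(W), 4(W), all W → L
n=13: only reaches 11(W), 10(W), 9(W), 5(W), all W → L
n=14: reaches L-position 12 → W
L entries with 1 ≤ n ≤ 14 (n=0 is outside the asked range and is not counted): n = 1, 6, 7, 12, 13; that makes 5.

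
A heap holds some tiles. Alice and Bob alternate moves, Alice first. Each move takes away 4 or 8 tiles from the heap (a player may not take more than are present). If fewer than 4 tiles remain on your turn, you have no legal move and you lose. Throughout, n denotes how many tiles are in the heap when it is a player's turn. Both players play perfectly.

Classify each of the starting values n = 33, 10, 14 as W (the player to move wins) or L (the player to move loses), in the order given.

Classify positions by backward induction: terminal positions (no move available) are L. From any other position, the mover wins iff some move reaches an L.
n=0: no move → L
n=1: no move → L
n=2: no move → L
n=3: no move → L
n=4: W (go to 0, an L position)
n=5: W (go to 1, an L position)
n=6: W (go to 2, an L position)
n=7: W (go to 3, an L position)
n=8: W (go to 0, an L position)
n=9: W (go to 1, an L position)
n=10: W (go to 2, an L position)
n=11: W (go to 3, an L position)
n=12: L (options 8(W), 4(W) are all W)
n=13: L (options 9(W), 5(W) are all W)
n=14: L (options 10(W), 6(W) are all W)
n=15: L (options 11(W), 7(W) are all W)
n=16: W (go to 12, an L position)
n=17: W (go to 13, an L position)
n=18: W (go to 14, an L position)
n=19: W (go to 15, an L position)
n=20: W (go to 12, an L position)
n=21: W (go to 13, an L position)
n=22: W (go to 14, an L position)
n=23: W (go to 15, an L position)
n=24: L (options 20(W), 16(W) are all W)
n=25: L (options 21(W), 17(W) are all W)
n=26: L (options 22(W), 18(W) are all W)
n=27: L (options 23(W), 19(W) are all W)
n=28: W (go to 24, an L position)
n=29: W (go to 25, an L position)
n=30: W (go to 26, an L position)
n=31: W (go to 27, an L position)
n=32: W (go to 24, an L position)
n=33: W (go to 25, an L position)

33: W, 10: W, 14: L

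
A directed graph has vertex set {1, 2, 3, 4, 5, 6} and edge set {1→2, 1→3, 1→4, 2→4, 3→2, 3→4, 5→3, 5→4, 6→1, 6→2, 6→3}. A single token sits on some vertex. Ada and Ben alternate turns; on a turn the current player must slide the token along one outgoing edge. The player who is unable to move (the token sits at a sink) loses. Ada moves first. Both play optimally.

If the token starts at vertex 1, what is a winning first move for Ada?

Positions with no move are L. A position that does have a move is losing for the player to move precisely when every available move leads to a winning position for the opponent. Fill in the labels:
Every edge goes from a vertex to one that appears earlier in the order 4, 2, 3, 1, 5, 6, so processing vertices in that order labels each vertex after all of its successors.
4: no outgoing edge → L
2: can move to 4, which is L ⇒ W
3: can move to 4, which is L ⇒ W
1: can move to 4, which is L ⇒ W
5: can move to 4, which is L ⇒ W
6: moves to 1(W), 3(W), 2(W); every one is W ⇒ L
From 1, the L positions reachable in one move are: 4.

Move to 4.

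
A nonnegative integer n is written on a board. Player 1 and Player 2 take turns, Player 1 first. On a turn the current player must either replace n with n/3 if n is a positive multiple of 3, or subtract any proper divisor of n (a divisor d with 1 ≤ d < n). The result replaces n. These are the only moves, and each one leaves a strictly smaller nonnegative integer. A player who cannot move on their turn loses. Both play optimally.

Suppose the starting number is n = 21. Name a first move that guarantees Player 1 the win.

Move to 7.

Classify positions by backward induction: terminal positions (no move available) are L. From any other position, the mover wins iff some move reaches an L.
n=0: no move → L
n=1: no move → L
n=2: can move to 1, which is L ⇒ W
n=3: can move to 1, which is L ⇒ W
n=4: moves to 2(W), 3(W); every one is W ⇒ L
n=5: can move to 4, which is L ⇒ W
n=6: can move to 4, which is L ⇒ W
n=7: the only move is to 6(W), a W ⇒ L
n=8: can move to 4, which is L ⇒ W
n=9: moves to 3(W), 6(W), 8(W); every one is W ⇒ L
n=10: can move to 9, which is L ⇒ W
n=11: the only move is to 10(W), a W ⇒ L
n=12: can move to 4, which is L ⇒ W
n=13: the only move is to 12(W), a W ⇒ L
n=14: can move to 7, which is L ⇒ W
n=15: moves to 5(W), 10(W), 12(W), 14(W); every one is W ⇒ L
n=16: can move to 15, which is L ⇒ W
n=17: the only move is to 16(W), a W ⇒ L
n=18: can move to 9, which is L ⇒ W
n=19: the only move is to 18(W), a W ⇒ L
n=20: can move to 15, which is L ⇒ W
n=21: can move to 7, which is L ⇒ W
From 21, the L positions reachable in one move are: 7.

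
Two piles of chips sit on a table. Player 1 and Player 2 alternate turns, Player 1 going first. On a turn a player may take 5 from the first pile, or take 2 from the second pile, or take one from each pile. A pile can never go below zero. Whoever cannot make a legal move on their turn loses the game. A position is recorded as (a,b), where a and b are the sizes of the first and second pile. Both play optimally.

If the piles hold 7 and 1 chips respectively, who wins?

Classify positions by backward induction: terminal positions (no move available) are L. From any other position, the mover wins iff some move reaches an L.
No move ever increases a pile, so every position that can arise here has a ≤ 7 and b ≤ 1; it is enough to label the cells with 0 ≤ a ≤ 7 and 0 ≤ b ≤ 1.
Every move lowers a or b (never raises either), so fill the grid row by row in increasing a, and left to right within a row: each cell's successors are then already labelled.
      b=0  b=1
a=0:    L    L
a=1:    L    W
a=2:    L    W
a=3:    L    W
a=4:    L    W
a=5:    W    W
a=6:    W    L
a=7:    W    L
Cells with no legal move (terminal, hence L): (0,0), (0,1), (1,0), (2,0), (3,0), (4,0).
The remaining L cells, each justified by listing all of its moves:
(6,1): →(1,1)(W), (5,0)(W) — all W, so L
(7,1): →(2,1)(W), (6,0)(W) — all W, so L
Every other cell has at least one move into one of the L cells above, so it is W.
Every move from (7,1) reaches a W position, so the mover loses.

Player 2 wins.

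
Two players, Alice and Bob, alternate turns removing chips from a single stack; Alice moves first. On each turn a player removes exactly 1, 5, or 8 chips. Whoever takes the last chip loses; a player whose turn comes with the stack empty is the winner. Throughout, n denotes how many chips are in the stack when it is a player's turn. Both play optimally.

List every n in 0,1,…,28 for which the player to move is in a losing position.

1, 3, 5, 7, 14, 16, 18, 20, 27

Use the standard recursion: the mover wins at a terminal position; elsewhere, the mover wins exactly when some move hands the opponent an L position.
n=0: no move; the opponent has just taken the last chip and therefore loses → W
n=1: →0(W) only, which is W, so L
n=2: →1(L), so W
n=3: →2(W) only, which is W, so L
n=4: →3(L), so W
n=5: →4(W), 0(W) — all W, so L
n=6: →5(L), so W
n=7: →6(W), 2(W) — all W, so L
n=8: →7(L), so W
n=9: →1(L), so W
n=10: →5(L), so W
n=11: →3(L), so W
n=12: →7(L), so W
n=13: →5(L), so W
n=14: →13(W), 9(W), 6(W) — all W, so L
n=15: →14(L), so W
n=16: →15(W), 11(W), 8(W) — all W, so L
n=17: →16(L), so W
n=18: →17(W), 13(W), 10(W) — all W, so L
n=19: →18(L), so W
n=20: →19(W), 15(W), 12(W) — all W, so L
n=21: →20(L), so W
n=22: →14(L), so W
n=23: →18(L), so W
n=24: →16(L), so W
n=25: →20(L), so W
n=26: →18(L), so W
n=27: →26(W), 22(W), 19(W) — all W, so L
n=28: →27(L), so W
Reading off the rows marked L gives the requested list; there are 9 such values of n.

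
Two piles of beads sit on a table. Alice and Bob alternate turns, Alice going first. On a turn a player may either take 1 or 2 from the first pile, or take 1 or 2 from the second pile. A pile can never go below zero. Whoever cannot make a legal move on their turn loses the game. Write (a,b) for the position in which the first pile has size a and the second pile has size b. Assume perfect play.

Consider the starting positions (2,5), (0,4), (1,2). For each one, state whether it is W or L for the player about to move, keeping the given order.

(2,5): L, (0,4): W, (1,2): W

Build the W/L table. Terminal = L. A non-terminal position is W if it has a move to some L; otherwise it is L.
No move ever increases a pile, so every position that can arise here has a ≤ 2 and b ≤ 5; it is enough to label the cells with 0 ≤ a ≤ 2 and 0 ≤ b ≤ 5.
Every move lowers a or b (never raises either), so fill the grid row by row in increasing a, and left to right within a row: each cell's successors are then already labelled.
      b=0  b=1  b=2  b=3  b=4  b=5
a=0:    L    W    W    L    W    W
a=1:    W    L    W    W    L    W
a=2:    W    W    L    W    W    L
Cells with no legal move (terminal, hence L): (0,0).
The remaining L cells, each justified by listing all of its moves:
(0,3): L (options (0,2)(W), (0,1)(W) are all W)
(1,1): L (options (0,1)(W), (1,0)(W) are all W)
(1,4): L (options (0,4)(W), (1,3)(W), (1,2)(W) are all W)
(2,2): L (options (1,2)(W), (0,2)(W), (2,1)(W), (2,0)(W) are all W)
(2,5): L (options (1,5)(W), (0,5)(W), (2,4)(W), (2,3)(W) are all W)
Every other cell has at least one move into one of the L cells above, so it is W.
(2,5): one of the L cells justified above, so L
(0,4): the move to (0,3) reaches an L cell, so W
(1,2): the move to (1,1) reaches an L cell, so W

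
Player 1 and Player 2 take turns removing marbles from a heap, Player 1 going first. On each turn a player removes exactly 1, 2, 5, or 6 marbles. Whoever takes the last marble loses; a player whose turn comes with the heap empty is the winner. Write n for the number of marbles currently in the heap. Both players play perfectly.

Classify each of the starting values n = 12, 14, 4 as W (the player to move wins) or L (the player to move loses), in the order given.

Use the standard recursion: the mover wins at a terminal position; elsewhere, the mover wins exactly when some move hands the opponent an L position.
n=0: no move; the opponent has just taken the last marble and therefore loses → W
n=1: only reaches 0(W), which is W → L
n=2: reaches L-position 1 → W
n=3: reaches L-position 1 → W
n=4: only reaches 3(W), 2(W), all W → L
n=5: reaches L-position 4 → W
n=6: reaches L-position 4 → W
n=7: reaches L-position 1 → W
n=8: only reaches 7(W), 6(W), 3(W), 2(W), all W → L
n=9: reaches L-position 8 → W
n=10: reaches L-position 8 → W
n=11: only reaches 10(W), 9(W), 6(W), 5(W), all W → L
n=12: reaches L-position 11 → W
n=13: reaches L-position 11 → W
n=14: reaches L-position 8 → W

12: W, 14: W, 4: L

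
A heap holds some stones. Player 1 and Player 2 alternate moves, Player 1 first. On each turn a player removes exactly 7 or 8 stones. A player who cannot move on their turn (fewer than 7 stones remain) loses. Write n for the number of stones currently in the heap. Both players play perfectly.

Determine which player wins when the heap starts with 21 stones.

Player 2 wins.

Classify positions by backward induction: terminal positions (no move available) are L. From any other position, the mover wins iff some move reaches an L.
n=0: no move → L
n=1: no move → L
n=2: no move → L
n=3: no move → L
n=4: no move → L
n=5: no move → L
n=6: no move → L
n=7: can move to 0, which is L ⇒ W
n=8: can move to 1, which is L ⇒ W
n=9: can move to 2, which is L ⇒ W
n=10: can move to 3, which is L ⇒ W
n=11: can move to 4, which is L ⇒ W
n=12: can move to 5, which is L ⇒ W
n=13: can move to 6, which is L ⇒ W
n=14: can move to 6, which is L ⇒ W
n=15: moves to 8(W), 7(W); every one is W ⇒ L
n=16: moves to 9(W), 8(W); every one is W ⇒ L
n=17: moves to 10(W), 9(W); every one is W ⇒ L
n=18: moves to 11(W), 10(W); every one is W ⇒ L
n=19: moves to 12(W), 11(W); every one is W ⇒ L
n=20: moves to 13(W), 12(W); every one is W ⇒ L
n=21: moves to 14(W), 13(W); every one is W ⇒ L
Every move from 21 reaches a W position, so the mover loses.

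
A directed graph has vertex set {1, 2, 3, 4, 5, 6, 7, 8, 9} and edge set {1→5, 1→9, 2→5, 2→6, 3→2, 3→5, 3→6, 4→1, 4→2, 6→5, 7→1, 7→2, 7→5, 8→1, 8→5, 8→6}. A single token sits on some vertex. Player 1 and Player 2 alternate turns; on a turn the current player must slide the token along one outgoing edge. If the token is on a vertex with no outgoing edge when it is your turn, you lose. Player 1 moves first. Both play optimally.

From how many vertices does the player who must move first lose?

Work bottom-up. With no move the player to move loses. Otherwise the position is W if at least one move leads to an L position for the opponent, and L if every move leads to a W.
Every edge goes from a vertex to one that appears earlier in the order 5, 9, 1, 6, 2, 8, 3, 7, 4, so processing vertices in that order labels each vertex after all of its successors.
5: no outgoing edge → L
9: no outgoing edge → L
1: can move to 9, which is L ⇒ W
6: can move to 5, which is L ⇒ W
2: can move to 5, which is L ⇒ W
8: can move to 5, which is L ⇒ W
3: can move to 5, which is L ⇒ W
7: can move to 5, which is L ⇒ W
4: moves to 2(W), 1(W); every one is W ⇒ L
The L vertices are 4, 5, 9; that is 3 in all.

3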